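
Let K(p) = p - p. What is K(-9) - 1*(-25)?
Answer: 25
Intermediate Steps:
K(p) = 0
K(-9) - 1*(-25) = 0 - 1*(-25) = 0 + 25 = 25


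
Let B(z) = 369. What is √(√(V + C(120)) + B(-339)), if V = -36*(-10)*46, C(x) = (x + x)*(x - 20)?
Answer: √(369 + 52*√15) ≈ 23.883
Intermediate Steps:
C(x) = 2*x*(-20 + x) (C(x) = (2*x)*(-20 + x) = 2*x*(-20 + x))
V = 16560 (V = 360*46 = 16560)
√(√(V + C(120)) + B(-339)) = √(√(16560 + 2*120*(-20 + 120)) + 369) = √(√(16560 + 2*120*100) + 369) = √(√(16560 + 24000) + 369) = √(√40560 + 369) = √(52*√15 + 369) = √(369 + 52*√15)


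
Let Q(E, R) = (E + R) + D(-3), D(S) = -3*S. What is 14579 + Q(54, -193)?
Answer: 14449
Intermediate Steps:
Q(E, R) = 9 + E + R (Q(E, R) = (E + R) - 3*(-3) = (E + R) + 9 = 9 + E + R)
14579 + Q(54, -193) = 14579 + (9 + 54 - 193) = 14579 - 130 = 14449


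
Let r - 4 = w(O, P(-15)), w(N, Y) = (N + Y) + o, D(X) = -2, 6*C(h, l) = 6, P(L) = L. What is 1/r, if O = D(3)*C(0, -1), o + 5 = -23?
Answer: -1/41 ≈ -0.024390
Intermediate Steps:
o = -28 (o = -5 - 23 = -28)
C(h, l) = 1 (C(h, l) = (1/6)*6 = 1)
O = -2 (O = -2*1 = -2)
w(N, Y) = -28 + N + Y (w(N, Y) = (N + Y) - 28 = -28 + N + Y)
r = -41 (r = 4 + (-28 - 2 - 15) = 4 - 45 = -41)
1/r = 1/(-41) = -1/41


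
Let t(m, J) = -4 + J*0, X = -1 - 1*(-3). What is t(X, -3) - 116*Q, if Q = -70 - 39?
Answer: 12640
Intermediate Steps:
X = 2 (X = -1 + 3 = 2)
Q = -109
t(m, J) = -4 (t(m, J) = -4 + 0 = -4)
t(X, -3) - 116*Q = -4 - 116*(-109) = -4 + 12644 = 12640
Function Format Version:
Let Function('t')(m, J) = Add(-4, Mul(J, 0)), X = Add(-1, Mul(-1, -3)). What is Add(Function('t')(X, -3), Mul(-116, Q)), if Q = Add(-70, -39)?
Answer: 12640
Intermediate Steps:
X = 2 (X = Add(-1, 3) = 2)
Q = -109
Function('t')(m, J) = -4 (Function('t')(m, J) = Add(-4, 0) = -4)
Add(Function('t')(X, -3), Mul(-116, Q)) = Add(-4, Mul(-116, -109)) = Add(-4, 12644) = 12640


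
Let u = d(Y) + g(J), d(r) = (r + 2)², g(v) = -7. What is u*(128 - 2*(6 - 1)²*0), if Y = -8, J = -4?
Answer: 3712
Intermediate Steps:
d(r) = (2 + r)²
u = 29 (u = (2 - 8)² - 7 = (-6)² - 7 = 36 - 7 = 29)
u*(128 - 2*(6 - 1)²*0) = 29*(128 - 2*(6 - 1)²*0) = 29*(128 - 2*5²*0) = 29*(128 - 2*25*0) = 29*(128 - 50*0) = 29*(128 + 0) = 29*128 = 3712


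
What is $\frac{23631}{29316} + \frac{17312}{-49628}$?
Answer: $\frac{55436723}{121241204} \approx 0.45724$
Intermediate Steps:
$\frac{23631}{29316} + \frac{17312}{-49628} = 23631 \cdot \frac{1}{29316} + 17312 \left(- \frac{1}{49628}\right) = \frac{7877}{9772} - \frac{4328}{12407} = \frac{55436723}{121241204}$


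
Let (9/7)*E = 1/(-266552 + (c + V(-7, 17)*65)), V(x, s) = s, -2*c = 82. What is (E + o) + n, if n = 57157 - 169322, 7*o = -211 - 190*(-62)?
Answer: -1848400199761/16725744 ≈ -1.1051e+5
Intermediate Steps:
c = -41 (c = -1/2*82 = -41)
o = 11569/7 (o = (-211 - 190*(-62))/7 = (-211 + 11780)/7 = (1/7)*11569 = 11569/7 ≈ 1652.7)
E = -7/2389392 (E = 7/(9*(-266552 + (-41 + 17*65))) = 7/(9*(-266552 + (-41 + 1105))) = 7/(9*(-266552 + 1064)) = (7/9)/(-265488) = (7/9)*(-1/265488) = -7/2389392 ≈ -2.9296e-6)
n = -112165
(E + o) + n = (-7/2389392 + 11569/7) - 112165 = 27642875999/16725744 - 112165 = -1848400199761/16725744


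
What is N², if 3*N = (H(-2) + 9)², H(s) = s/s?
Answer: 10000/9 ≈ 1111.1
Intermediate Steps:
H(s) = 1
N = 100/3 (N = (1 + 9)²/3 = (⅓)*10² = (⅓)*100 = 100/3 ≈ 33.333)
N² = (100/3)² = 10000/9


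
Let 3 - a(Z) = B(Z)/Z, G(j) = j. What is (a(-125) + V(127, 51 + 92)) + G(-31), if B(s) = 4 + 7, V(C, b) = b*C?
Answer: 2266636/125 ≈ 18133.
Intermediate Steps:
V(C, b) = C*b
B(s) = 11
a(Z) = 3 - 11/Z
(a(-125) + V(127, 51 + 92)) + G(-31) = ((3 - 11/(-125)) + 127*(51 + 92)) - 31 = ((3 - 11*(-1/125)) + 127*143) - 31 = ((3 + 11/125) + 18161) - 31 = (386/125 + 18161) - 31 = 2270511/125 - 31 = 2266636/125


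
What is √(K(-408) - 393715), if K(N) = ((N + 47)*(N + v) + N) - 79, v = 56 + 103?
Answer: I*√304313 ≈ 551.65*I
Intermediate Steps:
v = 159
K(N) = -79 + N + (47 + N)*(159 + N) (K(N) = ((N + 47)*(N + 159) + N) - 79 = ((47 + N)*(159 + N) + N) - 79 = (N + (47 + N)*(159 + N)) - 79 = -79 + N + (47 + N)*(159 + N))
√(K(-408) - 393715) = √((7394 + (-408)² + 207*(-408)) - 393715) = √((7394 + 166464 - 84456) - 393715) = √(89402 - 393715) = √(-304313) = I*√304313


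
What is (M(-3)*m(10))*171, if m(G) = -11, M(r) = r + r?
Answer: 11286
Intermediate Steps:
M(r) = 2*r
(M(-3)*m(10))*171 = ((2*(-3))*(-11))*171 = -6*(-11)*171 = 66*171 = 11286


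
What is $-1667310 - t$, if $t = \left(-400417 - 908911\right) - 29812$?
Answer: $-328170$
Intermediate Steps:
$t = -1339140$ ($t = -1309328 - 29812 = -1339140$)
$-1667310 - t = -1667310 - -1339140 = -1667310 + 1339140 = -328170$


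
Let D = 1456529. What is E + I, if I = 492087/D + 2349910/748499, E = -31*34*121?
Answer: -139035114864611711/1090210499971 ≈ -1.2753e+5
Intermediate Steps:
E = -127534 (E = -1054*121 = -127534)
I = 3791038689803/1090210499971 (I = 492087/1456529 + 2349910/748499 = 3791038689803/1090210499971 ≈ 3.4773)
E + I = -127534 + 3791038689803/1090210499971 = -139035114864611711/1090210499971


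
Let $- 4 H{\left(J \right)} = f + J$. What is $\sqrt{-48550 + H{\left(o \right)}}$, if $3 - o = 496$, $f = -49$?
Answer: $\frac{i \sqrt{193658}}{2} \approx 220.03 i$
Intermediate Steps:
$o = -493$ ($o = 3 - 496 = -493$)
$H{\left(J \right)} = \frac{49}{4} - \frac{J}{4}$ ($H{\left(J \right)} = - \frac{-49 + J}{4} = \frac{49}{4} - \frac{J}{4}$)
$\sqrt{-48550 + H{\left(o \right)}} = \sqrt{-48550 + \left(\frac{49}{4} - - \frac{493}{4}\right)} = \sqrt{-48550 + \left(\frac{49}{4} + \frac{493}{4}\right)} = \sqrt{-48550 + \frac{271}{2}} = \sqrt{- \frac{96829}{2}} = \frac{i \sqrt{193658}}{2}$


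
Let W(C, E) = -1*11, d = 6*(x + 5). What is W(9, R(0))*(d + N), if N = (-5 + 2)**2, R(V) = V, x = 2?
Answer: -561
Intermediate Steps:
d = 42 (d = 6*(2 + 5) = 6*7 = 42)
N = 9 (N = (-3)**2 = 9)
W(C, E) = -11
W(9, R(0))*(d + N) = -11*(42 + 9) = -11*51 = -561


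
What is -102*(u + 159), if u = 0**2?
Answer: -16218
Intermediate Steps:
u = 0
-102*(u + 159) = -102*(0 + 159) = -102*159 = -16218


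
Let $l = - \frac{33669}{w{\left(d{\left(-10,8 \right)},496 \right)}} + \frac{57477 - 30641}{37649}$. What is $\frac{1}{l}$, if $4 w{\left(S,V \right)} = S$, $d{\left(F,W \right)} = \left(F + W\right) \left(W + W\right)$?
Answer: $\frac{301192}{1267818869} \approx 0.00023757$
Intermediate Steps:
$d{\left(F,W \right)} = 2 W \left(F + W\right)$ ($d{\left(F,W \right)} = \left(F + W\right) 2 W = 2 W \left(F + W\right)$)
$w{\left(S,V \right)} = \frac{S}{4}$
$l = \frac{1267818869}{301192}$ ($l = - \frac{33669}{\frac{1}{4} \cdot 2 \cdot 8 \left(-10 + 8\right)} + \frac{57477 - 30641}{37649} = - \frac{33669}{\frac{1}{4} \cdot 2 \cdot 8 \left(-2\right)} + 26836 \cdot \frac{1}{37649} = - \frac{33669}{\frac{1}{4} \left(-32\right)} + \frac{26836}{37649} = - \frac{33669}{-8} + \frac{26836}{37649} = \left(-33669\right) \left(- \frac{1}{8}\right) + \frac{26836}{37649} = \frac{33669}{8} + \frac{26836}{37649} = \frac{1267818869}{301192} \approx 4209.3$)
$\frac{1}{l} = \frac{1}{\frac{1267818869}{301192}} = \frac{301192}{1267818869}$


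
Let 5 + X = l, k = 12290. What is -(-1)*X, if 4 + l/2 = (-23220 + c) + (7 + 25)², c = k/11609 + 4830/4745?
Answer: -37627808469/847457 ≈ -44401.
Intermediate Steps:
c = 1759808/847457 (c = 12290/11609 + 4830/4745 = 12290*(1/11609) + 4830*(1/4745) = 12290/11609 + 966/949 = 1759808/847457 ≈ 2.0766)
l = -37623571184/847457 (l = -8 + 2*((-23220 + 1759808/847457) + (7 + 25)²) = -8 + 2*(-19676191732/847457 + 32²) = -8 + 2*(-19676191732/847457 + 1024) = -8 + 2*(-18808395764/847457) = -8 - 37616791528/847457 = -37623571184/847457 ≈ -44396.)
X = -37627808469/847457 (X = -5 - 37623571184/847457 = -37627808469/847457 ≈ -44401.)
-(-1)*X = -(-1)*(-37627808469)/847457 = -1*37627808469/847457 = -37627808469/847457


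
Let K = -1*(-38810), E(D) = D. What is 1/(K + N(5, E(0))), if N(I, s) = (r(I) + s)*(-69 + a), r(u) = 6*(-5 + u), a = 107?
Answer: 1/38810 ≈ 2.5767e-5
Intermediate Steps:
K = 38810
r(u) = -30 + 6*u
N(I, s) = -1140 + 38*s + 228*I (N(I, s) = ((-30 + 6*I) + s)*(-69 + 107) = (-30 + s + 6*I)*38 = -1140 + 38*s + 228*I)
1/(K + N(5, E(0))) = 1/(38810 + (-1140 + 38*0 + 228*5)) = 1/(38810 + (-1140 + 0 + 1140)) = 1/(38810 + 0) = 1/38810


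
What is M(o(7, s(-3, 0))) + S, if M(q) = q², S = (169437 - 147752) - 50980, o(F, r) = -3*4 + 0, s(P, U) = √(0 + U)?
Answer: -29151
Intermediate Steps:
s(P, U) = √U
o(F, r) = -12 (o(F, r) = -12 + 0 = -12)
S = -29295 (S = 21685 - 50980 = -29295)
M(o(7, s(-3, 0))) + S = (-12)² - 29295 = 144 - 29295 = -29151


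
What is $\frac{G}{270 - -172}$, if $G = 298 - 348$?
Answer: $- \frac{25}{221} \approx -0.11312$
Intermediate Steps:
$G = -50$ ($G = 298 - 348 = -50$)
$\frac{G}{270 - -172} = - \frac{50}{270 - -172} = - \frac{50}{270 + 172} = - \frac{50}{442} = \left(-50\right) \frac{1}{442} = - \frac{25}{221}$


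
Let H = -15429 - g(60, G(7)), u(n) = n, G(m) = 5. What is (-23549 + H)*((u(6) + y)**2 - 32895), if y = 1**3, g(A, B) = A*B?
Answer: 1290125188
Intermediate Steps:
y = 1
H = -15729 (H = -15429 - 60*5 = -15429 - 1*300 = -15429 - 300 = -15729)
(-23549 + H)*((u(6) + y)**2 - 32895) = (-23549 - 15729)*((6 + 1)**2 - 32895) = -39278*(7**2 - 32895) = -39278*(49 - 32895) = -39278*(-32846) = 1290125188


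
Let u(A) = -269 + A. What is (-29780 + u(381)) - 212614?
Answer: -242282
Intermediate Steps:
(-29780 + u(381)) - 212614 = (-29780 + (-269 + 381)) - 212614 = (-29780 + 112) - 212614 = -29668 - 212614 = -242282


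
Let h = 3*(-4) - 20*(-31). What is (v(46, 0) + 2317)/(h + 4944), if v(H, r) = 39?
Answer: 589/1388 ≈ 0.42435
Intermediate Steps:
h = 608 (h = -12 + 620 = 608)
(v(46, 0) + 2317)/(h + 4944) = (39 + 2317)/(608 + 4944) = 2356/5552 = 2356*(1/5552) = 589/1388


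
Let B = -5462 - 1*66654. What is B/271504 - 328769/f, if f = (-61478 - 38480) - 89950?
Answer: 1180729582/805637213 ≈ 1.4656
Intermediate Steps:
B = -72116 (B = -5462 - 66654 = -72116)
f = -189908 (f = -99958 - 89950 = -189908)
B/271504 - 328769/f = -72116/271504 - 328769/(-189908) = -72116*1/271504 - 328769*(-1/189908) = -18029/67876 + 328769/189908 = 1180729582/805637213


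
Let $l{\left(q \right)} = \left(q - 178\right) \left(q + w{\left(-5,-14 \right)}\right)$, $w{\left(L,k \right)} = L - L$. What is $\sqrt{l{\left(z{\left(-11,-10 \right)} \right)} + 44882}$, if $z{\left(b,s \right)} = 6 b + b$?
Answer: $\sqrt{64517} \approx 254.0$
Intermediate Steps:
$z{\left(b,s \right)} = 7 b$
$w{\left(L,k \right)} = 0$
$l{\left(q \right)} = q \left(-178 + q\right)$ ($l{\left(q \right)} = \left(q - 178\right) \left(q + 0\right) = \left(-178 + q\right) q = q \left(-178 + q\right)$)
$\sqrt{l{\left(z{\left(-11,-10 \right)} \right)} + 44882} = \sqrt{7 \left(-11\right) \left(-178 + 7 \left(-11\right)\right) + 44882} = \sqrt{- 77 \left(-178 - 77\right) + 44882} = \sqrt{\left(-77\right) \left(-255\right) + 44882} = \sqrt{19635 + 44882} = \sqrt{64517}$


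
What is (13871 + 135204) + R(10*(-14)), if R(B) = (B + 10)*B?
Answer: 167275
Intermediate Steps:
R(B) = B*(10 + B) (R(B) = (10 + B)*B = B*(10 + B))
(13871 + 135204) + R(10*(-14)) = (13871 + 135204) + (10*(-14))*(10 + 10*(-14)) = 149075 - 140*(10 - 140) = 149075 - 140*(-130) = 149075 + 18200 = 167275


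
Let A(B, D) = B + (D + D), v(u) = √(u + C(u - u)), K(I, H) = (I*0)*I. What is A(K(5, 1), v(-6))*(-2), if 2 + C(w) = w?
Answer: -8*I*√2 ≈ -11.314*I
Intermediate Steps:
C(w) = -2 + w
K(I, H) = 0 (K(I, H) = 0*I = 0)
v(u) = √(-2 + u) (v(u) = √(u + (-2 + (u - u))) = √(u + (-2 + 0)) = √(u - 2) = √(-2 + u))
A(B, D) = B + 2*D
A(K(5, 1), v(-6))*(-2) = (0 + 2*√(-2 - 6))*(-2) = (0 + 2*√(-8))*(-2) = (0 + 2*(2*I*√2))*(-2) = (0 + 4*I*√2)*(-2) = (4*I*√2)*(-2) = -8*I*√2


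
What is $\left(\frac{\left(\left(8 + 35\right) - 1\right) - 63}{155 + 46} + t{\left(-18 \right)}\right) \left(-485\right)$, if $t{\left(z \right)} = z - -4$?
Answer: $\frac{458325}{67} \approx 6840.7$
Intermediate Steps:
$t{\left(z \right)} = 4 + z$ ($t{\left(z \right)} = z + 4 = 4 + z$)
$\left(\frac{\left(\left(8 + 35\right) - 1\right) - 63}{155 + 46} + t{\left(-18 \right)}\right) \left(-485\right) = \left(\frac{\left(\left(8 + 35\right) - 1\right) - 63}{155 + 46} + \left(4 - 18\right)\right) \left(-485\right) = \left(\frac{\left(43 - 1\right) - 63}{201} - 14\right) \left(-485\right) = \left(\left(42 - 63\right) \frac{1}{201} - 14\right) \left(-485\right) = \left(\left(-21\right) \frac{1}{201} - 14\right) \left(-485\right) = \left(- \frac{7}{67} - 14\right) \left(-485\right) = \left(- \frac{945}{67}\right) \left(-485\right) = \frac{458325}{67}$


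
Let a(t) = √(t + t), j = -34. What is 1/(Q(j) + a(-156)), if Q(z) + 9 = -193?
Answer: -101/20558 - I*√78/20558 ≈ -0.0049129 - 0.0004296*I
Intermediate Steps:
Q(z) = -202 (Q(z) = -9 - 193 = -202)
a(t) = √2*√t (a(t) = √(2*t) = √2*√t)
1/(Q(j) + a(-156)) = 1/(-202 + √2*√(-156)) = 1/(-202 + √2*(2*I*√39)) = 1/(-202 + 2*I*√78)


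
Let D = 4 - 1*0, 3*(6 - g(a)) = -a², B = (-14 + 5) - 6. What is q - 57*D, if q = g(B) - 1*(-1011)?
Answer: 864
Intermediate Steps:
B = -15 (B = -9 - 6 = -15)
g(a) = 6 + a²/3 (g(a) = 6 - (-1)*a²/3 = 6 + a²/3)
D = 4 (D = 4 + 0 = 4)
q = 1092 (q = (6 + (⅓)*(-15)²) - 1*(-1011) = (6 + (⅓)*225) + 1011 = (6 + 75) + 1011 = 81 + 1011 = 1092)
q - 57*D = 1092 - 57*4 = 1092 - 1*228 = 1092 - 228 = 864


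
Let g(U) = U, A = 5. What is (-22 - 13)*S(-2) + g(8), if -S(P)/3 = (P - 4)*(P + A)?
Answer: -1882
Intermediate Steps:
S(P) = -3*(-4 + P)*(5 + P) (S(P) = -3*(P - 4)*(P + 5) = -3*(-4 + P)*(5 + P))
(-22 - 13)*S(-2) + g(8) = (-22 - 13)*(60 - 3*(-2) - 3*(-2)²) + 8 = -35*(60 + 6 - 3*4) + 8 = -35*(60 + 6 - 12) + 8 = -35*54 + 8 = -1890 + 8 = -1882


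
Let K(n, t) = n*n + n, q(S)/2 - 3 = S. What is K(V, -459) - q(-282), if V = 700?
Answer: 491258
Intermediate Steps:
q(S) = 6 + 2*S
K(n, t) = n + n**2 (K(n, t) = n**2 + n = n + n**2)
K(V, -459) - q(-282) = 700*(1 + 700) - (6 + 2*(-282)) = 700*701 - (6 - 564) = 490700 - 1*(-558) = 490700 + 558 = 491258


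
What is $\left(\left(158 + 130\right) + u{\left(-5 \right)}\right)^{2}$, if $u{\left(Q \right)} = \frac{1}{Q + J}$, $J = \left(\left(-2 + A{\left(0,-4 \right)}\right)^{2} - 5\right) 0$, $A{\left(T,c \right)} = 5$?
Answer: $\frac{2070721}{25} \approx 82829.0$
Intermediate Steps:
$J = 0$ ($J = \left(\left(-2 + 5\right)^{2} - 5\right) 0 = \left(3^{2} - 5\right) 0 = \left(9 - 5\right) 0 = 4 \cdot 0 = 0$)
$u{\left(Q \right)} = \frac{1}{Q}$ ($u{\left(Q \right)} = \frac{1}{Q + 0} = \frac{1}{Q}$)
$\left(\left(158 + 130\right) + u{\left(-5 \right)}\right)^{2} = \left(\left(158 + 130\right) + \frac{1}{-5}\right)^{2} = \left(288 - \frac{1}{5}\right)^{2} = \left(\frac{1439}{5}\right)^{2} = \frac{2070721}{25}$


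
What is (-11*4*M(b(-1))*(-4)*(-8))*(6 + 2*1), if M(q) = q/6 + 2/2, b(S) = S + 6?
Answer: -61952/3 ≈ -20651.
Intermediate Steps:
b(S) = 6 + S
M(q) = 1 + q/6 (M(q) = q*(1/6) + 2*(1/2) = q/6 + 1 = 1 + q/6)
(-11*4*M(b(-1))*(-4)*(-8))*(6 + 2*1) = (-11*4*(1 + (6 - 1)/6)*(-4)*(-8))*(6 + 2*1) = (-11*4*(1 + (1/6)*5)*(-4)*(-8))*(6 + 2) = (-11*4*(1 + 5/6)*(-4)*(-8))*8 = (-11*4*(11/6)*(-4)*(-8))*8 = (-242*(-4)/3*(-8))*8 = (-11*(-88/3)*(-8))*8 = ((968/3)*(-8))*8 = -7744/3*8 = -61952/3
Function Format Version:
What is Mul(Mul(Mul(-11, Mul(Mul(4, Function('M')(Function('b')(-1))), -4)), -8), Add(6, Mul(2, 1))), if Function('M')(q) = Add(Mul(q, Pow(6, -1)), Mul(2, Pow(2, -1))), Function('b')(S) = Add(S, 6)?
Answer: Rational(-61952, 3) ≈ -20651.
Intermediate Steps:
Function('b')(S) = Add(6, S)
Function('M')(q) = Add(1, Mul(Rational(1, 6), q)) (Function('M')(q) = Add(Mul(q, Rational(1, 6)), Mul(2, Rational(1, 2))) = Add(Mul(Rational(1, 6), q), 1) = Add(1, Mul(Rational(1, 6), q)))
Mul(Mul(Mul(-11, Mul(Mul(4, Function('M')(Function('b')(-1))), -4)), -8), Add(6, Mul(2, 1))) = Mul(Mul(Mul(-11, Mul(Mul(4, Add(1, Mul(Rational(1, 6), Add(6, -1)))), -4)), -8), Add(6, Mul(2, 1))) = Mul(Mul(Mul(-11, Mul(Mul(4, Add(1, Mul(Rational(1, 6), 5))), -4)), -8), Add(6, 2)) = Mul(Mul(Mul(-11, Mul(Mul(4, Add(1, Rational(5, 6))), -4)), -8), 8) = Mul(Mul(Mul(-11, Mul(Mul(4, Rational(11, 6)), -4)), -8), 8) = Mul(Mul(Mul(-11, Mul(Rational(22, 3), -4)), -8), 8) = Mul(Mul(Mul(-11, Rational(-88, 3)), -8), 8) = Mul(Mul(Rational(968, 3), -8), 8) = Mul(Rational(-7744, 3), 8) = Rational(-61952, 3)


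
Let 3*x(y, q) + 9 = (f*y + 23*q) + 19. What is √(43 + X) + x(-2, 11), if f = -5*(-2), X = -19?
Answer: 81 + 2*√6 ≈ 85.899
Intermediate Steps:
f = 10
x(y, q) = 10/3 + 10*y/3 + 23*q/3 (x(y, q) = -3 + ((10*y + 23*q) + 19)/3 = -3 + (19 + 10*y + 23*q)/3 = -3 + (19/3 + 10*y/3 + 23*q/3) = 10/3 + 10*y/3 + 23*q/3)
√(43 + X) + x(-2, 11) = √(43 - 19) + (10/3 + (10/3)*(-2) + (23/3)*11) = √24 + (10/3 - 20/3 + 253/3) = 2*√6 + 81 = 81 + 2*√6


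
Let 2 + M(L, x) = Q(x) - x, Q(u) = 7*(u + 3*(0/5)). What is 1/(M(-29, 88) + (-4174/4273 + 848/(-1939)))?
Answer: 8285347/4346375632 ≈ 0.0019063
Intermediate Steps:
Q(u) = 7*u (Q(u) = 7*(u + 3*(0*(⅕))) = 7*(u + 3*0) = 7*(u + 0) = 7*u)
M(L, x) = -2 + 6*x (M(L, x) = -2 + (7*x - x) = -2 + 6*x)
1/(M(-29, 88) + (-4174/4273 + 848/(-1939))) = 1/((-2 + 6*88) + (-4174/4273 + 848/(-1939))) = 1/((-2 + 528) + (-4174*1/4273 + 848*(-1/1939))) = 1/(526 + (-4174/4273 - 848/1939)) = 1/(526 - 11716890/8285347) = 1/(4346375632/8285347) = 8285347/4346375632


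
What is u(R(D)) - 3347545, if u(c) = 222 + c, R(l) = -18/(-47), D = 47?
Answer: -157324163/47 ≈ -3.3473e+6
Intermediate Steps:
R(l) = 18/47 (R(l) = -18*(-1/47) = 18/47)
u(R(D)) - 3347545 = (222 + 18/47) - 3347545 = 10452/47 - 3347545 = -157324163/47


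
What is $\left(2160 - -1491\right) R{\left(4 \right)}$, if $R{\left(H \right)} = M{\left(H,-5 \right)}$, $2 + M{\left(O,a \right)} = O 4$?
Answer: $51114$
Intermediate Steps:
$M{\left(O,a \right)} = -2 + 4 O$ ($M{\left(O,a \right)} = -2 + O 4 = -2 + 4 O$)
$R{\left(H \right)} = -2 + 4 H$
$\left(2160 - -1491\right) R{\left(4 \right)} = \left(2160 - -1491\right) \left(-2 + 4 \cdot 4\right) = \left(2160 + 1491\right) \left(-2 + 16\right) = 3651 \cdot 14 = 51114$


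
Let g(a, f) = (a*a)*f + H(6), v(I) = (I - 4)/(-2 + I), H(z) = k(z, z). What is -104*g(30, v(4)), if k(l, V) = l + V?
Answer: -1248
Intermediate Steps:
k(l, V) = V + l
H(z) = 2*z (H(z) = z + z = 2*z)
v(I) = (-4 + I)/(-2 + I)
g(a, f) = 12 + f*a² (g(a, f) = (a*a)*f + 2*6 = a²*f + 12 = f*a² + 12 = 12 + f*a²)
-104*g(30, v(4)) = -104*(12 + ((-4 + 4)/(-2 + 4))*30²) = -104*(12 + (0/2)*900) = -104*(12 + ((½)*0)*900) = -104*(12 + 0*900) = -104*(12 + 0) = -104*12 = -1248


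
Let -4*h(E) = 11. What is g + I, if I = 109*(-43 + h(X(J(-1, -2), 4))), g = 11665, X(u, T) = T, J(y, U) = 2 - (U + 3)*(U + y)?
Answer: 26713/4 ≈ 6678.3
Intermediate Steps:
J(y, U) = 2 - (3 + U)*(U + y)
h(E) = -11/4 (h(E) = -¼*11 = -11/4)
I = -19947/4 (I = 109*(-43 - 11/4) = 109*(-183/4) = -19947/4 ≈ -4986.8)
g + I = 11665 - 19947/4 = 26713/4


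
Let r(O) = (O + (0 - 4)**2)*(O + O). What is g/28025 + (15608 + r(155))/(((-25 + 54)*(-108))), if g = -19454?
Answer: -991974689/43887150 ≈ -22.603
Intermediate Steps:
r(O) = 2*O*(16 + O) (r(O) = (O + (-4)**2)*(2*O) = (O + 16)*(2*O) = (16 + O)*(2*O) = 2*O*(16 + O))
g/28025 + (15608 + r(155))/(((-25 + 54)*(-108))) = -19454/28025 + (15608 + 2*155*(16 + 155))/(((-25 + 54)*(-108))) = -19454*1/28025 + (15608 + 2*155*171)/((29*(-108))) = -19454/28025 + (15608 + 53010)/(-3132) = -19454/28025 + 68618*(-1/3132) = -19454/28025 - 34309/1566 = -991974689/43887150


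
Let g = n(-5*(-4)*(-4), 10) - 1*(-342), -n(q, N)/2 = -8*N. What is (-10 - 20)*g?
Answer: -15060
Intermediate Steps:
n(q, N) = 16*N (n(q, N) = -(-16)*N = 16*N)
g = 502 (g = 16*10 - 1*(-342) = 160 + 342 = 502)
(-10 - 20)*g = (-10 - 20)*502 = -30*502 = -15060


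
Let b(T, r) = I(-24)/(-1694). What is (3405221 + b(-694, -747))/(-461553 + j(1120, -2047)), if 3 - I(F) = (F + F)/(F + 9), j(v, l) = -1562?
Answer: -28842221871/3922584050 ≈ -7.3529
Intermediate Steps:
I(F) = 3 - 2*F/(9 + F) (I(F) = 3 - (F + F)/(F + 9) = 3 - 2*F/(9 + F))
b(T, r) = 1/8470 (b(T, r) = ((27 - 24)/(9 - 24))/(-1694) = (3/(-15))*(-1/1694) = -1/15*3*(-1/1694) = -⅕*(-1/1694) = 1/8470)
(3405221 + b(-694, -747))/(-461553 + j(1120, -2047)) = (3405221 + 1/8470)/(-461553 - 1562) = (28842221871/8470)/(-463115) = (28842221871/8470)*(-1/463115) = -28842221871/3922584050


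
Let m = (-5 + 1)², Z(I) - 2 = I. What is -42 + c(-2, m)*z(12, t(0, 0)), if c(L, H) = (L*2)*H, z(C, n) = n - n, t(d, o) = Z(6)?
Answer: -42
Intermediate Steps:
Z(I) = 2 + I
t(d, o) = 8 (t(d, o) = 2 + 6 = 8)
z(C, n) = 0
m = 16 (m = (-4)² = 16)
c(L, H) = 2*H*L (c(L, H) = (2*L)*H = 2*H*L)
-42 + c(-2, m)*z(12, t(0, 0)) = -42 + (2*16*(-2))*0 = -42 - 64*0 = -42 + 0 = -42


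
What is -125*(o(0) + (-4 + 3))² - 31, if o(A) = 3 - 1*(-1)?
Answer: -1156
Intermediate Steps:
o(A) = 4 (o(A) = 3 + 1 = 4)
-125*(o(0) + (-4 + 3))² - 31 = -125*(4 + (-4 + 3))² - 31 = -125*(4 - 1)² - 31 = -125*3² - 31 = -125*9 - 31 = -1125 - 31 = -1156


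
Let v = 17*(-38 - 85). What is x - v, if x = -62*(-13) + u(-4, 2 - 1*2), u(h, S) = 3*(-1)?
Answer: 2894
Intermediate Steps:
u(h, S) = -3
x = 803 (x = -62*(-13) - 3 = 806 - 3 = 803)
v = -2091 (v = 17*(-123) = -2091)
x - v = 803 - 1*(-2091) = 803 + 2091 = 2894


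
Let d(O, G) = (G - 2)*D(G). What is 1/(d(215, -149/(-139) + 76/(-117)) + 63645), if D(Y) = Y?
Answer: 264485169/16832982343072 ≈ 1.5712e-5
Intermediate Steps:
d(O, G) = G*(-2 + G) (d(O, G) = (G - 2)*G = (-2 + G)*G = G*(-2 + G))
1/(d(215, -149/(-139) + 76/(-117)) + 63645) = 1/((-149/(-139) + 76/(-117))*(-2 + (-149/(-139) + 76/(-117))) + 63645) = 1/((-149*(-1/139) + 76*(-1/117))*(-2 + (-149*(-1/139) + 76*(-1/117))) + 63645) = 1/((149/139 - 76/117)*(-2 + (149/139 - 76/117)) + 63645) = 1/(6869*(-2 + 6869/16263)/16263 + 63645) = 1/((6869/16263)*(-25657/16263) + 63645) = 1/(-176237933/264485169 + 63645) = 1/(16832982343072/264485169) = 264485169/16832982343072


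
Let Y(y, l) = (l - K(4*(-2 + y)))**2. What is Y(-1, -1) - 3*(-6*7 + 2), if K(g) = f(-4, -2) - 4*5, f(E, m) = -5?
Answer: 696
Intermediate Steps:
K(g) = -25 (K(g) = -5 - 4*5 = -5 - 20 = -25)
Y(y, l) = (25 + l)**2 (Y(y, l) = (l - 1*(-25))**2 = (l + 25)**2 = (25 + l)**2)
Y(-1, -1) - 3*(-6*7 + 2) = (25 - 1)**2 - 3*(-6*7 + 2) = 24**2 - 3*(-42 + 2) = 576 - 3*(-40) = 576 + 120 = 696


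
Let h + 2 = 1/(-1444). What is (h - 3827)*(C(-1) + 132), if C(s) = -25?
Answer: -591611239/1444 ≈ -4.0970e+5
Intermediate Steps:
h = -2889/1444 (h = -2 + 1/(-1444) = -2 - 1/1444 = -2889/1444 ≈ -2.0007)
(h - 3827)*(C(-1) + 132) = (-2889/1444 - 3827)*(-25 + 132) = -5529077/1444*107 = -591611239/1444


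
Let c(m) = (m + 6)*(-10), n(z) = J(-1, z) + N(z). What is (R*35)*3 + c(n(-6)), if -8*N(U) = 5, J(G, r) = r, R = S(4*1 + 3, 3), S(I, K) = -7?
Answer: -2915/4 ≈ -728.75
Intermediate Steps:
R = -7
N(U) = -5/8 (N(U) = -⅛*5 = -5/8)
n(z) = -5/8 + z (n(z) = z - 5/8 = -5/8 + z)
c(m) = -60 - 10*m (c(m) = (6 + m)*(-10) = -60 - 10*m)
(R*35)*3 + c(n(-6)) = -7*35*3 + (-60 - 10*(-5/8 - 6)) = -245*3 + (-60 - 10*(-53/8)) = -735 + (-60 + 265/4) = -735 + 25/4 = -2915/4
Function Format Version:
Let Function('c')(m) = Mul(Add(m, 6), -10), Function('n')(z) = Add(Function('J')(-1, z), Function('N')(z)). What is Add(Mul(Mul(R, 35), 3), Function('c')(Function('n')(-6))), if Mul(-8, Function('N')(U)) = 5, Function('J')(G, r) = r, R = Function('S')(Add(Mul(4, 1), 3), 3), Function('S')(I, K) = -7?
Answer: Rational(-2915, 4) ≈ -728.75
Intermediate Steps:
R = -7
Function('N')(U) = Rational(-5, 8) (Function('N')(U) = Mul(Rational(-1, 8), 5) = Rational(-5, 8))
Function('n')(z) = Add(Rational(-5, 8), z) (Function('n')(z) = Add(z, Rational(-5, 8)) = Add(Rational(-5, 8), z))
Function('c')(m) = Add(-60, Mul(-10, m)) (Function('c')(m) = Mul(Add(6, m), -10) = Add(-60, Mul(-10, m)))
Add(Mul(Mul(R, 35), 3), Function('c')(Function('n')(-6))) = Add(Mul(Mul(-7, 35), 3), Add(-60, Mul(-10, Add(Rational(-5, 8), -6)))) = Add(Mul(-245, 3), Add(-60, Mul(-10, Rational(-53, 8)))) = Add(-735, Add(-60, Rational(265, 4))) = Add(-735, Rational(25, 4)) = Rational(-2915, 4)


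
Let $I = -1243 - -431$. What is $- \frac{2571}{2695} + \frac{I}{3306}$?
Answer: $- \frac{184277}{153615} \approx -1.1996$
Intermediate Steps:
$I = -812$ ($I = -1243 + 431 = -812$)
$- \frac{2571}{2695} + \frac{I}{3306} = - \frac{2571}{2695} - \frac{812}{3306} = \left(-2571\right) \frac{1}{2695} - \frac{14}{57} = - \frac{2571}{2695} - \frac{14}{57} = - \frac{184277}{153615}$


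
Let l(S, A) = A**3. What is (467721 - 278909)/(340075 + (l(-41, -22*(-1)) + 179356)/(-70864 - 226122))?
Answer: 28037260316/50498661973 ≈ 0.55521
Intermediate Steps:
(467721 - 278909)/(340075 + (l(-41, -22*(-1)) + 179356)/(-70864 - 226122)) = (467721 - 278909)/(340075 + ((-22*(-1))**3 + 179356)/(-70864 - 226122)) = 188812/(340075 + (22**3 + 179356)/(-296986)) = 188812/(340075 + (10648 + 179356)*(-1/296986)) = 188812/(340075 + 190004*(-1/296986)) = 188812/(340075 - 95002/148493) = 188812/(50498661973/148493) = 188812*(148493/50498661973) = 28037260316/50498661973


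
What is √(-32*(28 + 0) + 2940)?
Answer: 2*√511 ≈ 45.211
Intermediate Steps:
√(-32*(28 + 0) + 2940) = √(-32*28 + 2940) = √(-896 + 2940) = √2044 = 2*√511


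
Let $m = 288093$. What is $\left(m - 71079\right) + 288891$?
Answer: $505905$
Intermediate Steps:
$\left(m - 71079\right) + 288891 = \left(288093 - 71079\right) + 288891 = 217014 + 288891 = 505905$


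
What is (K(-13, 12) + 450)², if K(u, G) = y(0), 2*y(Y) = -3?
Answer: 804609/4 ≈ 2.0115e+5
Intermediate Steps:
y(Y) = -3/2 (y(Y) = (½)*(-3) = -3/2)
K(u, G) = -3/2
(K(-13, 12) + 450)² = (-3/2 + 450)² = (897/2)² = 804609/4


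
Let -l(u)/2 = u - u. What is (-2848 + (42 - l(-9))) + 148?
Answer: -2658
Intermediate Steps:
l(u) = 0 (l(u) = -2*(u - u) = -2*0 = 0)
(-2848 + (42 - l(-9))) + 148 = (-2848 + (42 - 1*0)) + 148 = (-2848 + (42 + 0)) + 148 = (-2848 + 42) + 148 = -2806 + 148 = -2658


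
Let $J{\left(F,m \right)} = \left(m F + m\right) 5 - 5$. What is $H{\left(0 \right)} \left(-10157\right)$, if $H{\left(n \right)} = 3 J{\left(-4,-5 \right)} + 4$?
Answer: $-2173598$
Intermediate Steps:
$J{\left(F,m \right)} = -5 + 5 m + 5 F m$ ($J{\left(F,m \right)} = \left(F m + m\right) 5 - 5 = \left(m + F m\right) 5 - 5 = \left(5 m + 5 F m\right) - 5 = -5 + 5 m + 5 F m$)
$H{\left(n \right)} = 214$ ($H{\left(n \right)} = 3 \left(-5 + 5 \left(-5\right) + 5 \left(-4\right) \left(-5\right)\right) + 4 = 3 \left(-5 - 25 + 100\right) + 4 = 3 \cdot 70 + 4 = 210 + 4 = 214$)
$H{\left(0 \right)} \left(-10157\right) = 214 \left(-10157\right) = -2173598$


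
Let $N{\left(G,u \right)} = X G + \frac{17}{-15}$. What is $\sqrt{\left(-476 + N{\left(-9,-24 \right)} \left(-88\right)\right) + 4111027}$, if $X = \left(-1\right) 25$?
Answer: $\frac{\sqrt{920441415}}{15} \approx 2022.6$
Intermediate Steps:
$X = -25$
$N{\left(G,u \right)} = - \frac{17}{15} - 25 G$ ($N{\left(G,u \right)} = - 25 G + \frac{17}{-15} = - 25 G + 17 \left(- \frac{1}{15}\right) = - 25 G - \frac{17}{15} = - \frac{17}{15} - 25 G$)
$\sqrt{\left(-476 + N{\left(-9,-24 \right)} \left(-88\right)\right) + 4111027} = \sqrt{\left(-476 + \left(- \frac{17}{15} - -225\right) \left(-88\right)\right) + 4111027} = \sqrt{\left(-476 + \left(- \frac{17}{15} + 225\right) \left(-88\right)\right) + 4111027} = \sqrt{\left(-476 + \frac{3358}{15} \left(-88\right)\right) + 4111027} = \sqrt{\left(-476 - \frac{295504}{15}\right) + 4111027} = \sqrt{- \frac{302644}{15} + 4111027} = \sqrt{\frac{61362761}{15}} = \frac{\sqrt{920441415}}{15}$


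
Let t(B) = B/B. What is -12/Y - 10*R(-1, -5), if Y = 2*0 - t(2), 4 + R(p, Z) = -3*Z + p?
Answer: -88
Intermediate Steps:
R(p, Z) = -4 + p - 3*Z (R(p, Z) = -4 + (-3*Z + p) = -4 + (p - 3*Z) = -4 + p - 3*Z)
t(B) = 1
Y = -1 (Y = 2*0 - 1*1 = 0 - 1 = -1)
-12/Y - 10*R(-1, -5) = -12/(-1) - 10*(-4 - 1 - 3*(-5)) = -12*(-1) - 10*(-4 - 1 + 15) = 12 - 10*10 = 12 - 100 = -88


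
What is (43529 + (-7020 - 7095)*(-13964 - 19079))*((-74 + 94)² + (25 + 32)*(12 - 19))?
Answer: 466445474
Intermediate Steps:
(43529 + (-7020 - 7095)*(-13964 - 19079))*((-74 + 94)² + (25 + 32)*(12 - 19)) = (43529 - 14115*(-33043))*(20² + 57*(-7)) = (43529 + 466401945)*(400 - 399) = 466445474*1 = 466445474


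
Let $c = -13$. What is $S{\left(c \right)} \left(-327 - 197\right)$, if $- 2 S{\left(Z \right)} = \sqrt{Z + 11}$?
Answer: $262 i \sqrt{2} \approx 370.52 i$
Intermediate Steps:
$S{\left(Z \right)} = - \frac{\sqrt{11 + Z}}{2}$ ($S{\left(Z \right)} = - \frac{\sqrt{Z + 11}}{2} = - \frac{\sqrt{11 + Z}}{2}$)
$S{\left(c \right)} \left(-327 - 197\right) = - \frac{\sqrt{11 - 13}}{2} \left(-327 - 197\right) = - \frac{\sqrt{-2}}{2} \left(-524\right) = - \frac{i \sqrt{2}}{2} \left(-524\right) = 262 i \sqrt{2}$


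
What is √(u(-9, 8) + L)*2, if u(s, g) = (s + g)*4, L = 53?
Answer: 14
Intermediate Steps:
u(s, g) = 4*g + 4*s (u(s, g) = (g + s)*4 = 4*g + 4*s)
√(u(-9, 8) + L)*2 = √((4*8 + 4*(-9)) + 53)*2 = √((32 - 36) + 53)*2 = √(-4 + 53)*2 = √49*2 = 7*2 = 14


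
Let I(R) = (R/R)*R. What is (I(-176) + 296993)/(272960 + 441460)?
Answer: 98939/238140 ≈ 0.41547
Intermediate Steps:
I(R) = R (I(R) = 1*R = R)
(I(-176) + 296993)/(272960 + 441460) = (-176 + 296993)/(272960 + 441460) = 296817/714420 = 296817*(1/714420) = 98939/238140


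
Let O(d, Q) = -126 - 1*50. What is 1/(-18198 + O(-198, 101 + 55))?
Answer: -1/18374 ≈ -5.4425e-5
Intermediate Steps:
O(d, Q) = -176 (O(d, Q) = -126 - 50 = -176)
1/(-18198 + O(-198, 101 + 55)) = 1/(-18198 - 176) = 1/(-18374) = -1/18374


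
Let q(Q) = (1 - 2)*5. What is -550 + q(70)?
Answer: -555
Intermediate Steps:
q(Q) = -5 (q(Q) = -1*5 = -5)
-550 + q(70) = -550 - 5 = -555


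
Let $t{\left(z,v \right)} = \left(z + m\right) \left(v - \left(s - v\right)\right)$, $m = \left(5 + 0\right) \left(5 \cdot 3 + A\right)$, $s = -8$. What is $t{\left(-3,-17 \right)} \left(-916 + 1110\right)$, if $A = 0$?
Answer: $-363168$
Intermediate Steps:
$m = 75$ ($m = \left(5 + 0\right) \left(5 \cdot 3 + 0\right) = 5 \left(15 + 0\right) = 5 \cdot 15 = 75$)
$t{\left(z,v \right)} = \left(8 + 2 v\right) \left(75 + z\right)$ ($t{\left(z,v \right)} = \left(z + 75\right) \left(v + \left(v - -8\right)\right) = \left(75 + z\right) \left(v + \left(v + 8\right)\right) = \left(75 + z\right) \left(v + \left(8 + v\right)\right) = \left(75 + z\right) \left(8 + 2 v\right) = \left(8 + 2 v\right) \left(75 + z\right)$)
$t{\left(-3,-17 \right)} \left(-916 + 1110\right) = \left(600 + 8 \left(-3\right) + 150 \left(-17\right) + 2 \left(-17\right) \left(-3\right)\right) \left(-916 + 1110\right) = \left(600 - 24 - 2550 + 102\right) 194 = \left(-1872\right) 194 = -363168$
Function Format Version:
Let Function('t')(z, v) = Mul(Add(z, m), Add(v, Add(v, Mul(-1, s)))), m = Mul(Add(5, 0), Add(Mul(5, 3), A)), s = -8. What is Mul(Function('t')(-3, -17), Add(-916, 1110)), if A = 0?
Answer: -363168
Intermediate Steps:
m = 75 (m = Mul(Add(5, 0), Add(Mul(5, 3), 0)) = Mul(5, Add(15, 0)) = Mul(5, 15) = 75)
Function('t')(z, v) = Mul(Add(8, Mul(2, v)), Add(75, z)) (Function('t')(z, v) = Mul(Add(z, 75), Add(v, Add(v, Mul(-1, -8)))) = Mul(Add(75, z), Add(v, Add(v, 8))) = Mul(Add(75, z), Add(v, Add(8, v))) = Mul(Add(75, z), Add(8, Mul(2, v))) = Mul(Add(8, Mul(2, v)), Add(75, z)))
Mul(Function('t')(-3, -17), Add(-916, 1110)) = Mul(Add(600, Mul(8, -3), Mul(150, -17), Mul(2, -17, -3)), Add(-916, 1110)) = Mul(Add(600, -24, -2550, 102), 194) = Mul(-1872, 194) = -363168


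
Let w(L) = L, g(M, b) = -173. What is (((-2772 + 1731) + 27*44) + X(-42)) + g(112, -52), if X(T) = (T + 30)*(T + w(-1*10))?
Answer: 598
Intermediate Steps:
X(T) = (-10 + T)*(30 + T) (X(T) = (T + 30)*(T - 1*10) = (30 + T)*(T - 10) = (30 + T)*(-10 + T) = (-10 + T)*(30 + T))
(((-2772 + 1731) + 27*44) + X(-42)) + g(112, -52) = (((-2772 + 1731) + 27*44) + (-300 + (-42)**2 + 20*(-42))) - 173 = ((-1041 + 1188) + (-300 + 1764 - 840)) - 173 = (147 + 624) - 173 = 771 - 173 = 598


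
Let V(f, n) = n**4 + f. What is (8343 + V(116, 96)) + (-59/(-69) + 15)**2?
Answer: 404415367351/4761 ≈ 8.4943e+7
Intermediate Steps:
V(f, n) = f + n**4
(8343 + V(116, 96)) + (-59/(-69) + 15)**2 = (8343 + (116 + 96**4)) + (-59/(-69) + 15)**2 = (8343 + (116 + 84934656)) + (-59*(-1/69) + 15)**2 = (8343 + 84934772) + (59/69 + 15)**2 = 84943115 + (1094/69)**2 = 84943115 + 1196836/4761 = 404415367351/4761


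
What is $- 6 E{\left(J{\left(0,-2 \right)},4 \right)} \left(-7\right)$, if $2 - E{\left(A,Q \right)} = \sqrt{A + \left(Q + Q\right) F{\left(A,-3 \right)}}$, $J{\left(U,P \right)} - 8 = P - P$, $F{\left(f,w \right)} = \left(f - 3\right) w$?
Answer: $84 - 168 i \sqrt{7} \approx 84.0 - 444.49 i$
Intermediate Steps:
$F{\left(f,w \right)} = w \left(-3 + f\right)$ ($F{\left(f,w \right)} = \left(-3 + f\right) w = w \left(-3 + f\right)$)
$J{\left(U,P \right)} = 8$ ($J{\left(U,P \right)} = 8 + \left(P - P\right) = 8 + 0 = 8$)
$E{\left(A,Q \right)} = 2 - \sqrt{A + 2 Q \left(9 - 3 A\right)}$ ($E{\left(A,Q \right)} = 2 - \sqrt{A + \left(Q + Q\right) \left(- 3 \left(-3 + A\right)\right)} = 2 - \sqrt{A + 2 Q \left(9 - 3 A\right)}$)
$- 6 E{\left(J{\left(0,-2 \right)},4 \right)} \left(-7\right) = - 6 \left(2 - \sqrt{8 - 24 \left(-3 + 8\right)}\right) \left(-7\right) = - 6 \left(2 - \sqrt{8 - 24 \cdot 5}\right) \left(-7\right) = - 6 \left(2 - \sqrt{8 - 120}\right) \left(-7\right) = - 6 \left(2 - \sqrt{-112}\right) \left(-7\right) = - 6 \left(2 - 4 i \sqrt{7}\right) \left(-7\right) = \left(-12 + 24 i \sqrt{7}\right) \left(-7\right) = 84 - 168 i \sqrt{7}$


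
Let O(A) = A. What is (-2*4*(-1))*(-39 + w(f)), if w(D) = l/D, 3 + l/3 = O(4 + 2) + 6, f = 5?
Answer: -1344/5 ≈ -268.80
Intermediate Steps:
l = 27 (l = -9 + 3*((4 + 2) + 6) = -9 + 3*(6 + 6) = -9 + 3*12 = -9 + 36 = 27)
w(D) = 27/D
(-2*4*(-1))*(-39 + w(f)) = (-2*4*(-1))*(-39 + 27/5) = (-8*(-1))*(-39 + 27*(⅕)) = 8*(-39 + 27/5) = 8*(-168/5) = -1344/5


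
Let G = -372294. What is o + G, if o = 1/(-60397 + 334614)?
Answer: -102089343797/274217 ≈ -3.7229e+5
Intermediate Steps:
o = 1/274217 ≈ 3.6467e-6
o + G = 1/274217 - 372294 = -102089343797/274217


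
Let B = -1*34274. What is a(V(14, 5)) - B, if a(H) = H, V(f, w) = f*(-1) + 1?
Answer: 34261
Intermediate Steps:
V(f, w) = 1 - f (V(f, w) = -f + 1 = 1 - f)
B = -34274
a(V(14, 5)) - B = (1 - 1*14) - 1*(-34274) = (1 - 14) + 34274 = -13 + 34274 = 34261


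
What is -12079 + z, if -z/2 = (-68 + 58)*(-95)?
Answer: -13979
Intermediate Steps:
z = -1900 (z = -2*(-68 + 58)*(-95) = -(-20)*(-95) = -2*950 = -1900)
-12079 + z = -12079 - 1900 = -13979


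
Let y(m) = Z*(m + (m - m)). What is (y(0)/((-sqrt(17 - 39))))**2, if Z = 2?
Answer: 0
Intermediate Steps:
y(m) = 2*m (y(m) = 2*(m + (m - m)) = 2*(m + 0) = 2*m)
(y(0)/((-sqrt(17 - 39))))**2 = ((2*0)/((-sqrt(17 - 39))))**2 = (0/((-sqrt(-22))))**2 = (0/((-I*sqrt(22))))**2 = (0*(I*sqrt(22)/22))**2 = 0**2 = 0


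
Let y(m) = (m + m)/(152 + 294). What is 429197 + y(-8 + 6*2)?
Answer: 95710935/223 ≈ 4.2920e+5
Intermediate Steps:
y(m) = m/223 (y(m) = (2*m)/446 = (2*m)*(1/446) = m/223)
429197 + y(-8 + 6*2) = 429197 + (-8 + 6*2)/223 = 429197 + (-8 + 12)/223 = 429197 + (1/223)*4 = 429197 + 4/223 = 95710935/223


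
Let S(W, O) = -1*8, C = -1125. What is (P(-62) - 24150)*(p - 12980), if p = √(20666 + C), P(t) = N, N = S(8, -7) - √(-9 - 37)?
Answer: (12980 - √19541)*(24158 + I*√46) ≈ 3.1019e+8 + 87087.0*I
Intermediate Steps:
S(W, O) = -8
N = -8 - I*√46 (N = -8 - √(-9 - 37) = -8 - √(-46) = -8 - I*√46 ≈ -8.0 - 6.7823*I)
P(t) = -8 - I*√46
p = √19541 (p = √(20666 - 1125) = √19541 ≈ 139.79)
(P(-62) - 24150)*(p - 12980) = ((-8 - I*√46) - 24150)*(√19541 - 12980) = (-24158 - I*√46)*(-12980 + √19541)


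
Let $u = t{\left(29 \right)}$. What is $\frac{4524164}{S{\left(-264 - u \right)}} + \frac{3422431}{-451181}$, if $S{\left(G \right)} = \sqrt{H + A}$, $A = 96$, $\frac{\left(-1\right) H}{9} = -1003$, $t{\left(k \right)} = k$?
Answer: $- \frac{3422431}{451181} + \frac{4524164 \sqrt{9123}}{9123} \approx 47359.0$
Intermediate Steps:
$u = 29$
$H = 9027$ ($H = \left(-9\right) \left(-1003\right) = 9027$)
$S{\left(G \right)} = \sqrt{9123}$ ($S{\left(G \right)} = \sqrt{9027 + 96} = \sqrt{9123}$)
$\frac{4524164}{S{\left(-264 - u \right)}} + \frac{3422431}{-451181} = \frac{4524164}{\sqrt{9123}} + \frac{3422431}{-451181} = 4524164 \frac{\sqrt{9123}}{9123} + 3422431 \left(- \frac{1}{451181}\right) = \frac{4524164 \sqrt{9123}}{9123} - \frac{3422431}{451181} = - \frac{3422431}{451181} + \frac{4524164 \sqrt{9123}}{9123}$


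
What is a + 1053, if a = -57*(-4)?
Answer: 1281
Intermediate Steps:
a = 228
a + 1053 = 228 + 1053 = 1281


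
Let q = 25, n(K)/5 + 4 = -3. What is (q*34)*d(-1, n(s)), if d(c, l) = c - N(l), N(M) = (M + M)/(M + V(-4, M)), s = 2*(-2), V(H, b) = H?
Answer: -92650/39 ≈ -2375.6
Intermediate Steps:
s = -4
n(K) = -35 (n(K) = -20 + 5*(-3) = -20 - 15 = -35)
N(M) = 2*M/(-4 + M) (N(M) = (M + M)/(M - 4) = (2*M)/(-4 + M) = 2*M/(-4 + M))
d(c, l) = c - 2*l/(-4 + l)
(q*34)*d(-1, n(s)) = (25*34)*((-2*(-35) - (-4 - 35))/(-4 - 35)) = 850*((70 - 1*(-39))/(-39)) = 850*(-(70 + 39)/39) = 850*(-1/39*109) = 850*(-109/39) = -92650/39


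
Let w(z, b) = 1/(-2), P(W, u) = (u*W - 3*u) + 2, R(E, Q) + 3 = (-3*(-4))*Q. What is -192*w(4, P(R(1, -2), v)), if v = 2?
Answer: 96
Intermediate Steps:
R(E, Q) = -3 + 12*Q (R(E, Q) = -3 + (-3*(-4))*Q = -3 + 12*Q)
P(W, u) = 2 - 3*u + W*u (P(W, u) = (W*u - 3*u) + 2 = (-3*u + W*u) + 2 = 2 - 3*u + W*u)
w(z, b) = -½
-192*w(4, P(R(1, -2), v)) = -192*(-½) = 96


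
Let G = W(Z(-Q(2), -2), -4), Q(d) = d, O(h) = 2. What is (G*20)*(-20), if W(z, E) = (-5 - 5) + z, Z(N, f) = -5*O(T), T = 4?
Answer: 8000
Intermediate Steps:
Z(N, f) = -10 (Z(N, f) = -5*2 = -10)
W(z, E) = -10 + z
G = -20 (G = -10 - 10 = -20)
(G*20)*(-20) = -20*20*(-20) = -400*(-20) = 8000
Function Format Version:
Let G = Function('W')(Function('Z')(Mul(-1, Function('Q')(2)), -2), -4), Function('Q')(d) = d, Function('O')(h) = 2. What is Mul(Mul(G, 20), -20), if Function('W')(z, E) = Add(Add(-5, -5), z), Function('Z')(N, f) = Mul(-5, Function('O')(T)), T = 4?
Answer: 8000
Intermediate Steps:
Function('Z')(N, f) = -10 (Function('Z')(N, f) = Mul(-5, 2) = -10)
Function('W')(z, E) = Add(-10, z)
G = -20 (G = Add(-10, -10) = -20)
Mul(Mul(G, 20), -20) = Mul(Mul(-20, 20), -20) = Mul(-400, -20) = 8000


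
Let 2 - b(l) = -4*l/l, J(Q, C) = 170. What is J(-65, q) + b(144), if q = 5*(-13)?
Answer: 176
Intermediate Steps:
q = -65
b(l) = 6 (b(l) = 2 - (-4)*l/l = 2 - (-4) = 2 - 1*(-4) = 2 + 4 = 6)
J(-65, q) + b(144) = 170 + 6 = 176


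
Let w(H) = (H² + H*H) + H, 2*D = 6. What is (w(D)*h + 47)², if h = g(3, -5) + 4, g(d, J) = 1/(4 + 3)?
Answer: 17956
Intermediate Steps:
g(d, J) = ⅐ (g(d, J) = 1/7 = ⅐)
D = 3 (D = (½)*6 = 3)
w(H) = H + 2*H² (w(H) = (H² + H²) + H = 2*H² + H = H + 2*H²)
h = 29/7 (h = ⅐ + 4 = 29/7 ≈ 4.1429)
(w(D)*h + 47)² = ((3*(1 + 2*3))*(29/7) + 47)² = ((3*(1 + 6))*(29/7) + 47)² = ((3*7)*(29/7) + 47)² = (21*(29/7) + 47)² = (87 + 47)² = 134² = 17956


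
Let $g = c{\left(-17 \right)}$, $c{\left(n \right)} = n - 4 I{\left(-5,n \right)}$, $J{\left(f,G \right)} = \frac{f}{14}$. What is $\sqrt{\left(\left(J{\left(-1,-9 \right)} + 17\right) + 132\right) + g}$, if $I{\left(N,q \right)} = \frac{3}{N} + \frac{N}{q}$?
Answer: $\frac{\sqrt{188556690}}{1190} \approx 11.539$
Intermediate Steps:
$J{\left(f,G \right)} = \frac{f}{14}$ ($J{\left(f,G \right)} = f \frac{1}{14} = \frac{f}{14}$)
$c{\left(n \right)} = \frac{12}{5} + n + \frac{20}{n}$ ($c{\left(n \right)} = n - 4 \left(\frac{3}{-5} - \frac{5}{n}\right) = n - 4 \left(3 \left(- \frac{1}{5}\right) - \frac{5}{n}\right) = n - 4 \left(- \frac{3}{5} - \frac{5}{n}\right) = n + \left(\frac{12}{5} + \frac{20}{n}\right) = \frac{12}{5} + n + \frac{20}{n}$)
$g = - \frac{1341}{85}$ ($g = \frac{12}{5} - 17 + \frac{20}{-17} = \frac{12}{5} - 17 + 20 \left(- \frac{1}{17}\right) = \frac{12}{5} - 17 - \frac{20}{17} = - \frac{1341}{85} \approx -15.776$)
$\sqrt{\left(\left(J{\left(-1,-9 \right)} + 17\right) + 132\right) + g} = \sqrt{\left(\left(\frac{1}{14} \left(-1\right) + 17\right) + 132\right) - \frac{1341}{85}} = \sqrt{\left(\left(- \frac{1}{14} + 17\right) + 132\right) - \frac{1341}{85}} = \sqrt{\left(\frac{237}{14} + 132\right) - \frac{1341}{85}} = \sqrt{\frac{2085}{14} - \frac{1341}{85}} = \sqrt{\frac{158451}{1190}} = \frac{\sqrt{188556690}}{1190}$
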